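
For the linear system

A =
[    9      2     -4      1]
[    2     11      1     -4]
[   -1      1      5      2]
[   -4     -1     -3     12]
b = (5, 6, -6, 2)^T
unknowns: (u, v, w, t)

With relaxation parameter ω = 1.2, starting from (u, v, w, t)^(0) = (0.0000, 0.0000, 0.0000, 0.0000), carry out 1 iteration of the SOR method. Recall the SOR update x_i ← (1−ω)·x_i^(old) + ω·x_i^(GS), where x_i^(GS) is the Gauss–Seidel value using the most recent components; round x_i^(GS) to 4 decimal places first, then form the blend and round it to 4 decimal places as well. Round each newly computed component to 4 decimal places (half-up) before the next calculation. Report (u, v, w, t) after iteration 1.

(0.6667, 0.5090, -1.4022, 0.0970)

Iteration 1:
  u: GS value = (5 - (2)·0.0000 - (-4)·0.0000 - (1)·0.0000) / (9) = 0.5556;  u ← (1−ω)·0.0000 + ω·0.5556 = 0.6667
  v: GS value = (6 - (2)·0.6667 - (1)·0.0000 - (-4)·0.0000) / (11) = 0.4242;  v ← (1−ω)·0.0000 + ω·0.4242 = 0.5090
  w: GS value = (-6 - (-1)·0.6667 - (1)·0.5090 - (2)·0.0000) / (5) = -1.1685;  w ← (1−ω)·0.0000 + ω·-1.1685 = -1.4022
  t: GS value = (2 - (-4)·0.6667 - (-1)·0.5090 - (-3)·-1.4022) / (12) = 0.0808;  t ← (1−ω)·0.0000 + ω·0.0808 = 0.0970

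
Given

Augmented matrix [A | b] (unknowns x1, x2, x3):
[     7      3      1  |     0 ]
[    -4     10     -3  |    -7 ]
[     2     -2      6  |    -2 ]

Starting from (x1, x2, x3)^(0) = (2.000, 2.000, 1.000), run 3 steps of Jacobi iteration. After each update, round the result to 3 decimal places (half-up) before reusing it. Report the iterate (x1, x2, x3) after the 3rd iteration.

Iteration 1:
  x1 = (0 - (3)·2.000 - (1)·1.000) / (7) = -1.000
  x2 = (-7 - (-4)·2.000 - (-3)·1.000) / (10) = 0.400
  x3 = (-2 - (2)·2.000 - (-2)·2.000) / (6) = -0.333
Iteration 2:
  x1 = (0 - (3)·0.400 - (1)·-0.333) / (7) = -0.124
  x2 = (-7 - (-4)·-1.000 - (-3)·-0.333) / (10) = -1.200
  x3 = (-2 - (2)·-1.000 - (-2)·0.400) / (6) = 0.133
Iteration 3:
  x1 = (0 - (3)·-1.200 - (1)·0.133) / (7) = 0.495
  x2 = (-7 - (-4)·-0.124 - (-3)·0.133) / (10) = -0.710
  x3 = (-2 - (2)·-0.124 - (-2)·-1.200) / (6) = -0.692

(0.495, -0.710, -0.692)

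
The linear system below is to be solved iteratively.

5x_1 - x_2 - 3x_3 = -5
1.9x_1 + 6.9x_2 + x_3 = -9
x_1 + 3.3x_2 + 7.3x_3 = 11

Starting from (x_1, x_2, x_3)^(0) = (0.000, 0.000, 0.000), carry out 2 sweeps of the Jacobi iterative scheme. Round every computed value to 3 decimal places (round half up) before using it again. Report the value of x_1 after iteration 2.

-0.357

Iteration 1:
  x_1 = (-5 - (-1)·0.000 - (-3)·0.000) / (5) = -1.000
  x_2 = (-9 - (1.9)·0.000 - (1)·0.000) / (6.9) = -1.304
  x_3 = (11 - (1)·0.000 - (3.3)·0.000) / (7.3) = 1.507
Iteration 2:
  x_1 = (-5 - (-1)·-1.304 - (-3)·1.507) / (5) = -0.357
  x_2 = (-9 - (1.9)·-1.000 - (1)·1.507) / (6.9) = -1.247
  x_3 = (11 - (1)·-1.000 - (3.3)·-1.304) / (7.3) = 2.233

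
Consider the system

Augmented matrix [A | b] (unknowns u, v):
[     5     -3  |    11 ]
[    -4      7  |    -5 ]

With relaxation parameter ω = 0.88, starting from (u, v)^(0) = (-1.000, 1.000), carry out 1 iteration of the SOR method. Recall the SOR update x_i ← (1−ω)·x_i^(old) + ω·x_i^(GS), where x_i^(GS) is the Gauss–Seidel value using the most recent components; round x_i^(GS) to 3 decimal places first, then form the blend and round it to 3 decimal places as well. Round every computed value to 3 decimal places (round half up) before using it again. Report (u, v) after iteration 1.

Iteration 1:
  u: GS value = (11 - (-3)·1.000) / (5) = 2.800;  u ← (1−ω)·-1.000 + ω·2.800 = 2.344
  v: GS value = (-5 - (-4)·2.344) / (7) = 0.625;  v ← (1−ω)·1.000 + ω·0.625 = 0.670

(2.344, 0.670)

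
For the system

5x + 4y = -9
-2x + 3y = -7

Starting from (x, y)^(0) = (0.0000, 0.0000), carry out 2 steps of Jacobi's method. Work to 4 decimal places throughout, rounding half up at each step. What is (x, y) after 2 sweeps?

Iteration 1:
  x = (-9 - (4)·0.0000) / (5) = -1.8000
  y = (-7 - (-2)·0.0000) / (3) = -2.3333
Iteration 2:
  x = (-9 - (4)·-2.3333) / (5) = 0.0666
  y = (-7 - (-2)·-1.8000) / (3) = -3.5333

(0.0666, -3.5333)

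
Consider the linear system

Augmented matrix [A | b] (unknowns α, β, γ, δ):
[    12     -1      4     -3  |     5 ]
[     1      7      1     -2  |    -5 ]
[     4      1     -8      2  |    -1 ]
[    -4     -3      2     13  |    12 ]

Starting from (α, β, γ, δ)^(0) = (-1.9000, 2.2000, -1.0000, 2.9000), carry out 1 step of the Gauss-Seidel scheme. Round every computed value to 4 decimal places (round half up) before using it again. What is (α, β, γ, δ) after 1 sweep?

(1.6583, 0.0202, 1.6817, 1.1793)

Iteration 1:
  α = (5 - (-1)·2.2000 - (4)·-1.0000 - (-3)·2.9000) / (12) = 1.6583
  β = (-5 - (1)·1.6583 - (1)·-1.0000 - (-2)·2.9000) / (7) = 0.0202
  γ = (-1 - (4)·1.6583 - (1)·0.0202 - (2)·2.9000) / (-8) = 1.6817
  δ = (12 - (-4)·1.6583 - (-3)·0.0202 - (2)·1.6817) / (13) = 1.1793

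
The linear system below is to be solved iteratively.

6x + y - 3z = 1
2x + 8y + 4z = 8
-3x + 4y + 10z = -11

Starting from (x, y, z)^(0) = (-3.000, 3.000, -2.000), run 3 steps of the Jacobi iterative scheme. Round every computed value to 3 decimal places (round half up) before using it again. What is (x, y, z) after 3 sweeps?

(-1.622, 2.773, -2.841)

Iteration 1:
  x = (1 - (1)·3.000 - (-3)·-2.000) / (6) = -1.333
  y = (8 - (2)·-3.000 - (4)·-2.000) / (8) = 2.750
  z = (-11 - (-3)·-3.000 - (4)·3.000) / (10) = -3.200
Iteration 2:
  x = (1 - (1)·2.750 - (-3)·-3.200) / (6) = -1.892
  y = (8 - (2)·-1.333 - (4)·-3.200) / (8) = 2.933
  z = (-11 - (-3)·-1.333 - (4)·2.750) / (10) = -2.600
Iteration 3:
  x = (1 - (1)·2.933 - (-3)·-2.600) / (6) = -1.622
  y = (8 - (2)·-1.892 - (4)·-2.600) / (8) = 2.773
  z = (-11 - (-3)·-1.892 - (4)·2.933) / (10) = -2.841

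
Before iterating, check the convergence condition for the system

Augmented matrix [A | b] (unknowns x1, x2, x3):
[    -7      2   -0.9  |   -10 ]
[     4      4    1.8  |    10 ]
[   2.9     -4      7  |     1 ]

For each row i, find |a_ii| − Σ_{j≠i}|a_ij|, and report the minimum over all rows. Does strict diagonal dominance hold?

row 1: |-7| − (2+0.9) = 4.1
row 2: |4| − (4+1.8) = -1.8
row 3: |7| − (2.9+4) = 0.1
minimum over rows = -1.8 → not strictly diagonally dominant

-1.8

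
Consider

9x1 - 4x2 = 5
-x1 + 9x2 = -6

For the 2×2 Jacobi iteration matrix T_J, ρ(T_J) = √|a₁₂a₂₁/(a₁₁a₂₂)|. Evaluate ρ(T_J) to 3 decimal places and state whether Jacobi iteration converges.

a₁₂a₂₁/(a₁₁a₂₂) = (-4)·(-1) / ((9)·(9)) = 0.049383
ρ = √|0.049383| = √0.049383 = 0.222
ρ < 1, so Jacobi converges

0.222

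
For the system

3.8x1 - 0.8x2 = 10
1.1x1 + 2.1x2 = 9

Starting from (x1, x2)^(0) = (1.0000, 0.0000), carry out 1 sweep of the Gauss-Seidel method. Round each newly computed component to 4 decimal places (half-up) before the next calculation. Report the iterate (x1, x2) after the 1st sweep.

Iteration 1:
  x1 = (10 - (-0.8)·0.0000) / (3.8) = 2.6316
  x2 = (9 - (1.1)·2.6316) / (2.1) = 2.9073

(2.6316, 2.9073)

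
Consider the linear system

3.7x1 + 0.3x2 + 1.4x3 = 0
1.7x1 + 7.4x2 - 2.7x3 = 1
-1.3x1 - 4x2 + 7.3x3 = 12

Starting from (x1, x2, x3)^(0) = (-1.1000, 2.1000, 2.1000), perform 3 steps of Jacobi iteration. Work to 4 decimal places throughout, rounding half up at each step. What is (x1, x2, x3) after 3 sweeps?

Iteration 1:
  x1 = (0 - (0.3)·2.1000 - (1.4)·2.1000) / (3.7) = -0.9649
  x2 = (1 - (1.7)·-1.1000 - (-2.7)·2.1000) / (7.4) = 1.1541
  x3 = (12 - (-1.3)·-1.1000 - (-4)·2.1000) / (7.3) = 2.5986
Iteration 2:
  x1 = (0 - (0.3)·1.1541 - (1.4)·2.5986) / (3.7) = -1.0768
  x2 = (1 - (1.7)·-0.9649 - (-2.7)·2.5986) / (7.4) = 1.3049
  x3 = (12 - (-1.3)·-0.9649 - (-4)·1.1541) / (7.3) = 2.1044
Iteration 3:
  x1 = (0 - (0.3)·1.3049 - (1.4)·2.1044) / (3.7) = -0.9021
  x2 = (1 - (1.7)·-1.0768 - (-2.7)·2.1044) / (7.4) = 1.1503
  x3 = (12 - (-1.3)·-1.0768 - (-4)·1.3049) / (7.3) = 2.1671

(-0.9021, 1.1503, 2.1671)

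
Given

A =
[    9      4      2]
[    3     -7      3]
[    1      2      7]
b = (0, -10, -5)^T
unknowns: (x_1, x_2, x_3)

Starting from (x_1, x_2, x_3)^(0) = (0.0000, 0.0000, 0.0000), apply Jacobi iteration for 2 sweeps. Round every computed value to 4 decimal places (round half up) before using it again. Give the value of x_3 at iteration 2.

Iteration 1:
  x_1 = (0 - (4)·0.0000 - (2)·0.0000) / (9) = 0.0000
  x_2 = (-10 - (3)·0.0000 - (3)·0.0000) / (-7) = 1.4286
  x_3 = (-5 - (1)·0.0000 - (2)·0.0000) / (7) = -0.7143
Iteration 2:
  x_1 = (0 - (4)·1.4286 - (2)·-0.7143) / (9) = -0.4762
  x_2 = (-10 - (3)·0.0000 - (3)·-0.7143) / (-7) = 1.1224
  x_3 = (-5 - (1)·0.0000 - (2)·1.4286) / (7) = -1.1225

-1.1225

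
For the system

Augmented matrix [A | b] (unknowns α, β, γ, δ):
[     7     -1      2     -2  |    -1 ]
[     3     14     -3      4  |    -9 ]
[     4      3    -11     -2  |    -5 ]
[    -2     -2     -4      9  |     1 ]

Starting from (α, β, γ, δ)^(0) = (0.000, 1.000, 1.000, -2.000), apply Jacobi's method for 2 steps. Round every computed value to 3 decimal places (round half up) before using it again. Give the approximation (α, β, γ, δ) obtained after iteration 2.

Iteration 1:
  α = (-1 - (-1)·1.000 - (2)·1.000 - (-2)·-2.000) / (7) = -0.857
  β = (-9 - (3)·0.000 - (-3)·1.000 - (4)·-2.000) / (14) = 0.143
  γ = (-5 - (4)·0.000 - (3)·1.000 - (-2)·-2.000) / (-11) = 1.091
  δ = (1 - (-2)·0.000 - (-2)·1.000 - (-4)·1.000) / (9) = 0.778
Iteration 2:
  α = (-1 - (-1)·0.143 - (2)·1.091 - (-2)·0.778) / (7) = -0.212
  β = (-9 - (3)·-0.857 - (-3)·1.091 - (4)·0.778) / (14) = -0.448
  γ = (-5 - (4)·-0.857 - (3)·0.143 - (-2)·0.778) / (-11) = 0.040
  δ = (1 - (-2)·-0.857 - (-2)·0.143 - (-4)·1.091) / (9) = 0.437

(-0.212, -0.448, 0.040, 0.437)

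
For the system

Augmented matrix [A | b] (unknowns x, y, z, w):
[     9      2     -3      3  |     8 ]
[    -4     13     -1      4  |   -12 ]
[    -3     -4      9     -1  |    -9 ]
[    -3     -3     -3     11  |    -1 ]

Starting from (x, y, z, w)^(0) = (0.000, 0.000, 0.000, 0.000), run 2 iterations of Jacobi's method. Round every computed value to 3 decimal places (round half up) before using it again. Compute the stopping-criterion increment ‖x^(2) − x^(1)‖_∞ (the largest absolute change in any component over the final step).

Iteration 1:
  x = (8 - (2)·0.000 - (-3)·0.000 - (3)·0.000) / (9) = 0.889
  y = (-12 - (-4)·0.000 - (-1)·0.000 - (4)·0.000) / (13) = -0.923
  z = (-9 - (-3)·0.000 - (-4)·0.000 - (-1)·0.000) / (9) = -1.000
  w = (-1 - (-3)·0.000 - (-3)·0.000 - (-3)·0.000) / (11) = -0.091
Iteration 2:
  x = (8 - (2)·-0.923 - (-3)·-1.000 - (3)·-0.091) / (9) = 0.791
  y = (-12 - (-4)·0.889 - (-1)·-1.000 - (4)·-0.091) / (13) = -0.698
  z = (-9 - (-3)·0.889 - (-4)·-0.923 - (-1)·-0.091) / (9) = -1.124
  w = (-1 - (-3)·0.889 - (-3)·-0.923 - (-3)·-1.000) / (11) = -0.373
Change: (-0.098, 0.225, -0.124, -0.282) → max |·| = 0.282

0.282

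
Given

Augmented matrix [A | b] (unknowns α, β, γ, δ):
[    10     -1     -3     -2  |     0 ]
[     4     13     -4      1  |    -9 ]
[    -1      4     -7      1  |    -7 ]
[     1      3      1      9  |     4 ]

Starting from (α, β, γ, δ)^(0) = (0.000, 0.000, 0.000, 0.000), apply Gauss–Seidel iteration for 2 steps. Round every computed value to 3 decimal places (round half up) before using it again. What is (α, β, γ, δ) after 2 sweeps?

(0.234, -0.625, 0.696, 0.549)

Iteration 1:
  α = (0 - (-1)·0.000 - (-3)·0.000 - (-2)·0.000) / (10) = 0.000
  β = (-9 - (4)·0.000 - (-4)·0.000 - (1)·0.000) / (13) = -0.692
  γ = (-7 - (-1)·0.000 - (4)·-0.692 - (1)·0.000) / (-7) = 0.605
  δ = (4 - (1)·0.000 - (3)·-0.692 - (1)·0.605) / (9) = 0.608
Iteration 2:
  α = (0 - (-1)·-0.692 - (-3)·0.605 - (-2)·0.608) / (10) = 0.234
  β = (-9 - (4)·0.234 - (-4)·0.605 - (1)·0.608) / (13) = -0.625
  γ = (-7 - (-1)·0.234 - (4)·-0.625 - (1)·0.608) / (-7) = 0.696
  δ = (4 - (1)·0.234 - (3)·-0.625 - (1)·0.696) / (9) = 0.549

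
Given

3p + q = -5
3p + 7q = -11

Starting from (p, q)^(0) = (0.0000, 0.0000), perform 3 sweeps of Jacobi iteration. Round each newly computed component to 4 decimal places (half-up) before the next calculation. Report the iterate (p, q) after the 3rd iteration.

(-1.3810, -1.0816)

Iteration 1:
  p = (-5 - (1)·0.0000) / (3) = -1.6667
  q = (-11 - (3)·0.0000) / (7) = -1.5714
Iteration 2:
  p = (-5 - (1)·-1.5714) / (3) = -1.1429
  q = (-11 - (3)·-1.6667) / (7) = -0.8571
Iteration 3:
  p = (-5 - (1)·-0.8571) / (3) = -1.3810
  q = (-11 - (3)·-1.1429) / (7) = -1.0816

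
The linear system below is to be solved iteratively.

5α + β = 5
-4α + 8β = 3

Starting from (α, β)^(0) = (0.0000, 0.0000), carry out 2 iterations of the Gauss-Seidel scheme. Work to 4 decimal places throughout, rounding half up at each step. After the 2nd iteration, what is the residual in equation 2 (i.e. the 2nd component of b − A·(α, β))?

Iteration 1:
  α = (5 - (1)·0.0000) / (5) = 1.0000
  β = (3 - (-4)·1.0000) / (8) = 0.8750
Iteration 2:
  α = (5 - (1)·0.8750) / (5) = 0.8250
  β = (3 - (-4)·0.8250) / (8) = 0.7875
Residual b − A·x = (0.0875, 0.0000)

0.0000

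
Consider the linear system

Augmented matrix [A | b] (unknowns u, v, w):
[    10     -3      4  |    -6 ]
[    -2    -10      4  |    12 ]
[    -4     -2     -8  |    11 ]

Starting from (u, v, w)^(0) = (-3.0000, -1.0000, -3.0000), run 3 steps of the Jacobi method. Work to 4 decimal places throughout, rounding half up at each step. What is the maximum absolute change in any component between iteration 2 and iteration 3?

Iteration 1:
  u = (-6 - (-3)·-1.0000 - (4)·-3.0000) / (10) = 0.3000
  v = (12 - (-2)·-3.0000 - (4)·-3.0000) / (-10) = -1.8000
  w = (11 - (-4)·-3.0000 - (-2)·-1.0000) / (-8) = 0.3750
Iteration 2:
  u = (-6 - (-3)·-1.8000 - (4)·0.3750) / (10) = -1.2900
  v = (12 - (-2)·0.3000 - (4)·0.3750) / (-10) = -1.1100
  w = (11 - (-4)·0.3000 - (-2)·-1.8000) / (-8) = -1.0750
Iteration 3:
  u = (-6 - (-3)·-1.1100 - (4)·-1.0750) / (10) = -0.5030
  v = (12 - (-2)·-1.2900 - (4)·-1.0750) / (-10) = -1.3720
  w = (11 - (-4)·-1.2900 - (-2)·-1.1100) / (-8) = -0.4525
Change: (0.7870, -0.2620, 0.6225) → max |·| = 0.7870

0.7870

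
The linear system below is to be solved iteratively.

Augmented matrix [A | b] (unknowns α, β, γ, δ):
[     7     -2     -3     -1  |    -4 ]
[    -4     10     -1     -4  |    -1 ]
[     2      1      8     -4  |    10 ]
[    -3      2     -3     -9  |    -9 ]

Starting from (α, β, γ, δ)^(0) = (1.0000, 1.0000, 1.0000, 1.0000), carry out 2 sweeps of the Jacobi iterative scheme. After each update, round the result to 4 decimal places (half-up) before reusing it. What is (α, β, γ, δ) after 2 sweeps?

(0.3258, 0.3740, 1.3564, 0.6242)

Iteration 1:
  α = (-4 - (-2)·1.0000 - (-3)·1.0000 - (-1)·1.0000) / (7) = 0.2857
  β = (-1 - (-4)·1.0000 - (-1)·1.0000 - (-4)·1.0000) / (10) = 0.8000
  γ = (10 - (2)·1.0000 - (1)·1.0000 - (-4)·1.0000) / (8) = 1.3750
  δ = (-9 - (-3)·1.0000 - (2)·1.0000 - (-3)·1.0000) / (-9) = 0.5556
Iteration 2:
  α = (-4 - (-2)·0.8000 - (-3)·1.3750 - (-1)·0.5556) / (7) = 0.3258
  β = (-1 - (-4)·0.2857 - (-1)·1.3750 - (-4)·0.5556) / (10) = 0.3740
  γ = (10 - (2)·0.2857 - (1)·0.8000 - (-4)·0.5556) / (8) = 1.3564
  δ = (-9 - (-3)·0.2857 - (2)·0.8000 - (-3)·1.3750) / (-9) = 0.6242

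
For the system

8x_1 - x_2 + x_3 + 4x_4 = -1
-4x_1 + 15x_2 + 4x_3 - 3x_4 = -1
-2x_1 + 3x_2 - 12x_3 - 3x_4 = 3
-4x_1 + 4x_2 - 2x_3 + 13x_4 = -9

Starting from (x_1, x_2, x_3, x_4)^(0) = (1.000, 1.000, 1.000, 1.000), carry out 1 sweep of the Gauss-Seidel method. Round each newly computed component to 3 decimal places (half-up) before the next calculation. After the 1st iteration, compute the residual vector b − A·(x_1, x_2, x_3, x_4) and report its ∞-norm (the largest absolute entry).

7.631

Iteration 1:
  x_1 = (-1 - (-1)·1.000 - (1)·1.000 - (4)·1.000) / (8) = -0.625
  x_2 = (-1 - (-4)·-0.625 - (4)·1.000 - (-3)·1.000) / (15) = -0.300
  x_3 = (3 - (-2)·-0.625 - (3)·-0.300 - (-3)·1.000) / (-12) = -0.471
  x_4 = (-9 - (-4)·-0.625 - (4)·-0.300 - (-2)·-0.471) / (13) = -0.865
Residual b − A·x = (7.631, 0.289, -5.597, 0.003); ∞-norm = 7.631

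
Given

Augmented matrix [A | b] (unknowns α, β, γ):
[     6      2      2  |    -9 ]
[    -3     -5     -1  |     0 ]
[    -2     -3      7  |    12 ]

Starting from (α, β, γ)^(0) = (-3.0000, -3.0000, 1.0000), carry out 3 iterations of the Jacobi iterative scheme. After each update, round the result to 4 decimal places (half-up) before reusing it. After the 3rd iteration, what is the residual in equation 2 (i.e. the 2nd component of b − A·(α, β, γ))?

-2.3130

Iteration 1:
  α = (-9 - (2)·-3.0000 - (2)·1.0000) / (6) = -0.8333
  β = (0 - (-3)·-3.0000 - (-1)·1.0000) / (-5) = 1.6000
  γ = (12 - (-2)·-3.0000 - (-3)·-3.0000) / (7) = -0.4286
Iteration 2:
  α = (-9 - (2)·1.6000 - (2)·-0.4286) / (6) = -1.8905
  β = (0 - (-3)·-0.8333 - (-1)·-0.4286) / (-5) = 0.5857
  γ = (12 - (-2)·-0.8333 - (-3)·1.6000) / (7) = 2.1619
Iteration 3:
  α = (-9 - (2)·0.5857 - (2)·2.1619) / (6) = -2.4159
  β = (0 - (-3)·-1.8905 - (-1)·2.1619) / (-5) = 0.7019
  γ = (12 - (-2)·-1.8905 - (-3)·0.5857) / (7) = 1.4252
Residual b − A·x = (1.2412, -2.3130, -0.7025)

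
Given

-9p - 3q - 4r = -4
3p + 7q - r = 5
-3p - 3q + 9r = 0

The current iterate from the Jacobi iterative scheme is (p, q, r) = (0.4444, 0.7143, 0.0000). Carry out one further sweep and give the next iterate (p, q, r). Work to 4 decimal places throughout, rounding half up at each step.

One sweep:
  p = (-4 - (-3)·0.7143 - (-4)·0.0000) / (-9) = 0.2063
  q = (5 - (3)·0.4444 - (-1)·0.0000) / (7) = 0.5238
  r = (0 - (-3)·0.4444 - (-3)·0.7143) / (9) = 0.3862

(0.2063, 0.5238, 0.3862)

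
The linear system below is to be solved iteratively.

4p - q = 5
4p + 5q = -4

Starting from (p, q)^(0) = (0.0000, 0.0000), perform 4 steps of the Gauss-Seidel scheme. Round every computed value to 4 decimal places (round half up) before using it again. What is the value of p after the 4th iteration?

0.8720

Iteration 1:
  p = (5 - (-1)·0.0000) / (4) = 1.2500
  q = (-4 - (4)·1.2500) / (5) = -1.8000
Iteration 2:
  p = (5 - (-1)·-1.8000) / (4) = 0.8000
  q = (-4 - (4)·0.8000) / (5) = -1.4400
Iteration 3:
  p = (5 - (-1)·-1.4400) / (4) = 0.8900
  q = (-4 - (4)·0.8900) / (5) = -1.5120
Iteration 4:
  p = (5 - (-1)·-1.5120) / (4) = 0.8720
  q = (-4 - (4)·0.8720) / (5) = -1.4976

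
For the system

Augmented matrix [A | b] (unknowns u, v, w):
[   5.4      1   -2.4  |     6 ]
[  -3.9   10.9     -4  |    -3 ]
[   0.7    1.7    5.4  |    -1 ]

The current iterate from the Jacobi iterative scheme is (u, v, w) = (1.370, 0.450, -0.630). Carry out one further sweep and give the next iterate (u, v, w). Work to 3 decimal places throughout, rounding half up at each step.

(0.748, -0.016, -0.504)

One sweep:
  u = (6 - (1)·0.450 - (-2.4)·-0.630) / (5.4) = 0.748
  v = (-3 - (-3.9)·1.370 - (-4)·-0.630) / (10.9) = -0.016
  w = (-1 - (0.7)·1.370 - (1.7)·0.450) / (5.4) = -0.504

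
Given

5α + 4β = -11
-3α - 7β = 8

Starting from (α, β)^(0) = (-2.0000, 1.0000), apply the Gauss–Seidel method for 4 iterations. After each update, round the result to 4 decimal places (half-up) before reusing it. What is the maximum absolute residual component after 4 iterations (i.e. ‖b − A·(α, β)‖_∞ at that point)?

0.1382

Iteration 1:
  α = (-11 - (4)·1.0000) / (5) = -3.0000
  β = (8 - (-3)·-3.0000) / (-7) = 0.1429
Iteration 2:
  α = (-11 - (4)·0.1429) / (5) = -2.3143
  β = (8 - (-3)·-2.3143) / (-7) = -0.1510
Iteration 3:
  α = (-11 - (4)·-0.1510) / (5) = -2.0792
  β = (8 - (-3)·-2.0792) / (-7) = -0.2518
Iteration 4:
  α = (-11 - (4)·-0.2518) / (5) = -1.9986
  β = (8 - (-3)·-1.9986) / (-7) = -0.2863
Residual b − A·x = (0.1382, 0.0001); ∞-norm = 0.1382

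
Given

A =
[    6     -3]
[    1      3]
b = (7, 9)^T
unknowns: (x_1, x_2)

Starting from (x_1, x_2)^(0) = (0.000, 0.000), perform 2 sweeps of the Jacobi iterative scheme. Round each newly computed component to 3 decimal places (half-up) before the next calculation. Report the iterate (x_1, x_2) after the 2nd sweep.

Iteration 1:
  x_1 = (7 - (-3)·0.000) / (6) = 1.167
  x_2 = (9 - (1)·0.000) / (3) = 3.000
Iteration 2:
  x_1 = (7 - (-3)·3.000) / (6) = 2.667
  x_2 = (9 - (1)·1.167) / (3) = 2.611

(2.667, 2.611)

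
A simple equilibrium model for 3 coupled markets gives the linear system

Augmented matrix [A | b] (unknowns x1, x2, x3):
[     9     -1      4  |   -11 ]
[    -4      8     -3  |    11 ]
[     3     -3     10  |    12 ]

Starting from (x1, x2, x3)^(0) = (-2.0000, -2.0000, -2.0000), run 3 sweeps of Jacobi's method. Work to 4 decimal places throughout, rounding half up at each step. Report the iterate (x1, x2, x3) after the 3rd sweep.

Iteration 1:
  x1 = (-11 - (-1)·-2.0000 - (4)·-2.0000) / (9) = -0.5556
  x2 = (11 - (-4)·-2.0000 - (-3)·-2.0000) / (8) = -0.3750
  x3 = (12 - (3)·-2.0000 - (-3)·-2.0000) / (10) = 1.2000
Iteration 2:
  x1 = (-11 - (-1)·-0.3750 - (4)·1.2000) / (9) = -1.7972
  x2 = (11 - (-4)·-0.5556 - (-3)·1.2000) / (8) = 1.5472
  x3 = (12 - (3)·-0.5556 - (-3)·-0.3750) / (10) = 1.2542
Iteration 3:
  x1 = (-11 - (-1)·1.5472 - (4)·1.2542) / (9) = -1.6077
  x2 = (11 - (-4)·-1.7972 - (-3)·1.2542) / (8) = 0.9467
  x3 = (12 - (3)·-1.7972 - (-3)·1.5472) / (10) = 2.2033

(-1.6077, 0.9467, 2.2033)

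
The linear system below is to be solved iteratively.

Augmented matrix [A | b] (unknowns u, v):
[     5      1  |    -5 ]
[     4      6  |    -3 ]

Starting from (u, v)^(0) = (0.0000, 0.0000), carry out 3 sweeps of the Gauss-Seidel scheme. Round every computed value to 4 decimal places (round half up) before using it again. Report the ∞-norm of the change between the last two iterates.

0.0045

Iteration 1:
  u = (-5 - (1)·0.0000) / (5) = -1.0000
  v = (-3 - (4)·-1.0000) / (6) = 0.1667
Iteration 2:
  u = (-5 - (1)·0.1667) / (5) = -1.0333
  v = (-3 - (4)·-1.0333) / (6) = 0.1889
Iteration 3:
  u = (-5 - (1)·0.1889) / (5) = -1.0378
  v = (-3 - (4)·-1.0378) / (6) = 0.1919
Change: (-0.0045, 0.0030) → max |·| = 0.0045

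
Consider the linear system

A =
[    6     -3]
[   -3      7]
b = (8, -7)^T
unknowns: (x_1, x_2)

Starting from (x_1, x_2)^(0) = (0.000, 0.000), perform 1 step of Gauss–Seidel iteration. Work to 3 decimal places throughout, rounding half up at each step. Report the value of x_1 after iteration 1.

1.333

Iteration 1:
  x_1 = (8 - (-3)·0.000) / (6) = 1.333
  x_2 = (-7 - (-3)·1.333) / (7) = -0.429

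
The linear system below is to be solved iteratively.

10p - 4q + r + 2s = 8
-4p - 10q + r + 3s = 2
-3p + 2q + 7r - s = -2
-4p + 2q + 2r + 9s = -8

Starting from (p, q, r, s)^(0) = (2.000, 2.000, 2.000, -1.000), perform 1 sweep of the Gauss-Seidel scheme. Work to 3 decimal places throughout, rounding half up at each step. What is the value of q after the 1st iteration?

Iteration 1:
  p = (8 - (-4)·2.000 - (1)·2.000 - (2)·-1.000) / (10) = 1.600
  q = (2 - (-4)·1.600 - (1)·2.000 - (3)·-1.000) / (-10) = -0.940
  r = (-2 - (-3)·1.600 - (2)·-0.940 - (-1)·-1.000) / (7) = 0.526
  s = (-8 - (-4)·1.600 - (2)·-0.940 - (2)·0.526) / (9) = -0.086

-0.940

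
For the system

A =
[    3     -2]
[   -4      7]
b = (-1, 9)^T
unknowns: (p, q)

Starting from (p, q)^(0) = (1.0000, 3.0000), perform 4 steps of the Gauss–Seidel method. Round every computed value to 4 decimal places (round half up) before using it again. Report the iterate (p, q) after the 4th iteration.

Iteration 1:
  p = (-1 - (-2)·3.0000) / (3) = 1.6667
  q = (9 - (-4)·1.6667) / (7) = 2.2381
Iteration 2:
  p = (-1 - (-2)·2.2381) / (3) = 1.1587
  q = (9 - (-4)·1.1587) / (7) = 1.9478
Iteration 3:
  p = (-1 - (-2)·1.9478) / (3) = 0.9652
  q = (9 - (-4)·0.9652) / (7) = 1.8373
Iteration 4:
  p = (-1 - (-2)·1.8373) / (3) = 0.8915
  q = (9 - (-4)·0.8915) / (7) = 1.7951

(0.8915, 1.7951)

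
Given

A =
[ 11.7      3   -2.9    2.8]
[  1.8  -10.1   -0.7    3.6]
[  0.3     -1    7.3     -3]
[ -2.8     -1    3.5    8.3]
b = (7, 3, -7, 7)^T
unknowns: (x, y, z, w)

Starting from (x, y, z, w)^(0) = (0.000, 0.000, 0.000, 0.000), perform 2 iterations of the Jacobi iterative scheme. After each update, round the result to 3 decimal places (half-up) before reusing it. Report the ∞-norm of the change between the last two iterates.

0.571

Iteration 1:
  x = (7 - (3)·0.000 - (-2.9)·0.000 - (2.8)·0.000) / (11.7) = 0.598
  y = (3 - (1.8)·0.000 - (-0.7)·0.000 - (3.6)·0.000) / (-10.1) = -0.297
  z = (-7 - (0.3)·0.000 - (-1)·0.000 - (-3)·0.000) / (7.3) = -0.959
  w = (7 - (-2.8)·0.000 - (-1)·0.000 - (3.5)·0.000) / (8.3) = 0.843
Iteration 2:
  x = (7 - (3)·-0.297 - (-2.9)·-0.959 - (2.8)·0.843) / (11.7) = 0.235
  y = (3 - (1.8)·0.598 - (-0.7)·-0.959 - (3.6)·0.843) / (-10.1) = 0.176
  z = (-7 - (0.3)·0.598 - (-1)·-0.297 - (-3)·0.843) / (7.3) = -0.678
  w = (7 - (-2.8)·0.598 - (-1)·-0.297 - (3.5)·-0.959) / (8.3) = 1.414
Change: (-0.363, 0.473, 0.281, 0.571) → max |·| = 0.571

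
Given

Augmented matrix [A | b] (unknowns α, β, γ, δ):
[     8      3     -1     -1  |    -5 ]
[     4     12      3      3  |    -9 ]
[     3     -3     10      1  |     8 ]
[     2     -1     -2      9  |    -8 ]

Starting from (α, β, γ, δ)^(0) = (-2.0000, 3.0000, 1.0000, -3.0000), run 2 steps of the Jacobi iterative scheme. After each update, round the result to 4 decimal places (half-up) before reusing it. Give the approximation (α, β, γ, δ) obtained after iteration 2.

(-0.4424, -0.7611, 1.5139, 0.1796)

Iteration 1:
  α = (-5 - (3)·3.0000 - (-1)·1.0000 - (-1)·-3.0000) / (8) = -2.0000
  β = (-9 - (4)·-2.0000 - (3)·1.0000 - (3)·-3.0000) / (12) = 0.4167
  γ = (8 - (3)·-2.0000 - (-3)·3.0000 - (1)·-3.0000) / (10) = 2.6000
  δ = (-8 - (2)·-2.0000 - (-1)·3.0000 - (-2)·1.0000) / (9) = 0.1111
Iteration 2:
  α = (-5 - (3)·0.4167 - (-1)·2.6000 - (-1)·0.1111) / (8) = -0.4424
  β = (-9 - (4)·-2.0000 - (3)·2.6000 - (3)·0.1111) / (12) = -0.7611
  γ = (8 - (3)·-2.0000 - (-3)·0.4167 - (1)·0.1111) / (10) = 1.5139
  δ = (-8 - (2)·-2.0000 - (-1)·0.4167 - (-2)·2.6000) / (9) = 0.1796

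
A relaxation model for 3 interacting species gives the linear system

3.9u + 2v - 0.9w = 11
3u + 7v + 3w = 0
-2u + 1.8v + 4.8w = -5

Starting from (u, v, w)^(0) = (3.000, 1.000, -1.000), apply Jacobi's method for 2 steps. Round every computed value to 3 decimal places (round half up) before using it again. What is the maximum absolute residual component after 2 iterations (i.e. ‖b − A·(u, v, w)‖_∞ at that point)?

4.365

Iteration 1:
  u = (11 - (2)·1.000 - (-0.9)·-1.000) / (3.9) = 2.077
  v = (0 - (3)·3.000 - (3)·-1.000) / (7) = -0.857
  w = (-5 - (-2)·3.000 - (1.8)·1.000) / (4.8) = -0.167
Iteration 2:
  u = (11 - (2)·-0.857 - (-0.9)·-0.167) / (3.9) = 3.221
  v = (0 - (3)·2.077 - (3)·-0.167) / (7) = -0.819
  w = (-5 - (-2)·2.077 - (1.8)·-0.857) / (4.8) = 0.145
Residual b − A·x = (0.207, -4.365, 2.220); ∞-norm = 4.365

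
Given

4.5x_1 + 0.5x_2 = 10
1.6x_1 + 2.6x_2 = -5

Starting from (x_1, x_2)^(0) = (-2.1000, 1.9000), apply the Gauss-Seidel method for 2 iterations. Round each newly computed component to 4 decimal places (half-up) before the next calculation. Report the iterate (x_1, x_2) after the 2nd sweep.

(2.5734, -3.5067)

Iteration 1:
  x_1 = (10 - (0.5)·1.9000) / (4.5) = 2.0111
  x_2 = (-5 - (1.6)·2.0111) / (2.6) = -3.1607
Iteration 2:
  x_1 = (10 - (0.5)·-3.1607) / (4.5) = 2.5734
  x_2 = (-5 - (1.6)·2.5734) / (2.6) = -3.5067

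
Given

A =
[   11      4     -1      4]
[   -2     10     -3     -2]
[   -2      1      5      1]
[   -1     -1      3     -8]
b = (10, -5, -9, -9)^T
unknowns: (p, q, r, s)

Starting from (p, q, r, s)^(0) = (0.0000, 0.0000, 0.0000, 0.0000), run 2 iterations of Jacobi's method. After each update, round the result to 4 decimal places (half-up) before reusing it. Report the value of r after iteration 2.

Iteration 1:
  p = (10 - (4)·0.0000 - (-1)·0.0000 - (4)·0.0000) / (11) = 0.9091
  q = (-5 - (-2)·0.0000 - (-3)·0.0000 - (-2)·0.0000) / (10) = -0.5000
  r = (-9 - (-2)·0.0000 - (1)·0.0000 - (1)·0.0000) / (5) = -1.8000
  s = (-9 - (-1)·0.0000 - (-1)·0.0000 - (3)·0.0000) / (-8) = 1.1250
Iteration 2:
  p = (10 - (4)·-0.5000 - (-1)·-1.8000 - (4)·1.1250) / (11) = 0.5182
  q = (-5 - (-2)·0.9091 - (-3)·-1.8000 - (-2)·1.1250) / (10) = -0.6332
  r = (-9 - (-2)·0.9091 - (1)·-0.5000 - (1)·1.1250) / (5) = -1.5614
  s = (-9 - (-1)·0.9091 - (-1)·-0.5000 - (3)·-1.8000) / (-8) = 0.3989

-1.5614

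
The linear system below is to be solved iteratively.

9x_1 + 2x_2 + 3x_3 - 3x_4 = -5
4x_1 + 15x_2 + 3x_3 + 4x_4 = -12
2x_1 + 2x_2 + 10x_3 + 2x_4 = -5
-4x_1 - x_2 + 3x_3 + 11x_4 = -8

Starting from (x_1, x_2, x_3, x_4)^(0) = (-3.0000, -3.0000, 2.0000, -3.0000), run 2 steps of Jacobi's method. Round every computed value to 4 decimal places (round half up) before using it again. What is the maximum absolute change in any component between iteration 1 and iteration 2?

1.0416

Iteration 1:
  x_1 = (-5 - (2)·-3.0000 - (3)·2.0000 - (-3)·-3.0000) / (9) = -1.5556
  x_2 = (-12 - (4)·-3.0000 - (3)·2.0000 - (4)·-3.0000) / (15) = 0.4000
  x_3 = (-5 - (2)·-3.0000 - (2)·-3.0000 - (2)·-3.0000) / (10) = 1.3000
  x_4 = (-8 - (-4)·-3.0000 - (-1)·-3.0000 - (3)·2.0000) / (11) = -2.6364
Iteration 2:
  x_1 = (-5 - (2)·0.4000 - (3)·1.3000 - (-3)·-2.6364) / (9) = -1.9566
  x_2 = (-12 - (4)·-1.5556 - (3)·1.3000 - (4)·-2.6364) / (15) = 0.0579
  x_3 = (-5 - (2)·-1.5556 - (2)·0.4000 - (2)·-2.6364) / (10) = 0.2584
  x_4 = (-8 - (-4)·-1.5556 - (-1)·0.4000 - (3)·1.3000) / (11) = -1.6111
Change: (-0.4010, -0.3421, -1.0416, 1.0253) → max |·| = 1.0416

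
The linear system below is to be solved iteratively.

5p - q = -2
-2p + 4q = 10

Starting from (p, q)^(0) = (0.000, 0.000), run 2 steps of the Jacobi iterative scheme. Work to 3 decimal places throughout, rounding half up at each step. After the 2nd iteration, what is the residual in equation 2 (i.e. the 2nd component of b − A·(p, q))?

Iteration 1:
  p = (-2 - (-1)·0.000) / (5) = -0.400
  q = (10 - (-2)·0.000) / (4) = 2.500
Iteration 2:
  p = (-2 - (-1)·2.500) / (5) = 0.100
  q = (10 - (-2)·-0.400) / (4) = 2.300
Residual b − A·x = (-0.200, 1.000)

1.000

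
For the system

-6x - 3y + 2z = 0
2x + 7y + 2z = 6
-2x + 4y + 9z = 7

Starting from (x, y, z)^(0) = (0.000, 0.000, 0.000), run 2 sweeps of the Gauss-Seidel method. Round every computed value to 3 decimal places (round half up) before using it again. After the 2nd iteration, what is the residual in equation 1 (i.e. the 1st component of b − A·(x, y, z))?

0.020

Iteration 1:
  x = (0 - (-3)·0.000 - (2)·0.000) / (-6) = 0.000
  y = (6 - (2)·0.000 - (2)·0.000) / (7) = 0.857
  z = (7 - (-2)·0.000 - (4)·0.857) / (9) = 0.397
Iteration 2:
  x = (0 - (-3)·0.857 - (2)·0.397) / (-6) = -0.296
  y = (6 - (2)·-0.296 - (2)·0.397) / (7) = 0.828
  z = (7 - (-2)·-0.296 - (4)·0.828) / (9) = 0.344
Residual b − A·x = (0.020, 0.108, 0.000)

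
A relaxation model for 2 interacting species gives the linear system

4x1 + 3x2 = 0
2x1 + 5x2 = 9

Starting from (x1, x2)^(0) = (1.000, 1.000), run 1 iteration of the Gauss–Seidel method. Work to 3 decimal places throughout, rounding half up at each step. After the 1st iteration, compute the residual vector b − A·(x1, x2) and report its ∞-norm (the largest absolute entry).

3.300

Iteration 1:
  x1 = (0 - (3)·1.000) / (4) = -0.750
  x2 = (9 - (2)·-0.750) / (5) = 2.100
Residual b − A·x = (-3.300, 0.000); ∞-norm = 3.300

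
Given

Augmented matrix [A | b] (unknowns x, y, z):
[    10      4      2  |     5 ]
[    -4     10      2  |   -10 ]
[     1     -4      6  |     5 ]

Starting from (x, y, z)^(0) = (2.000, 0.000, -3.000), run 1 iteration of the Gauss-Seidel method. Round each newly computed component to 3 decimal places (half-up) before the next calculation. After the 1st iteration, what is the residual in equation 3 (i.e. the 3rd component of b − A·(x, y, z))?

Iteration 1:
  x = (5 - (4)·0.000 - (2)·-3.000) / (10) = 1.100
  y = (-10 - (-4)·1.100 - (2)·-3.000) / (10) = 0.040
  z = (5 - (1)·1.100 - (-4)·0.040) / (6) = 0.677
Residual b − A·x = (-7.514, -7.354, -0.002)

-0.002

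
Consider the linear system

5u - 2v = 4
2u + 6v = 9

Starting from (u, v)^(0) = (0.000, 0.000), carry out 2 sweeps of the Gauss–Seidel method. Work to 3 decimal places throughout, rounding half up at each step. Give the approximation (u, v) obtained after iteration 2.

Iteration 1:
  u = (4 - (-2)·0.000) / (5) = 0.800
  v = (9 - (2)·0.800) / (6) = 1.233
Iteration 2:
  u = (4 - (-2)·1.233) / (5) = 1.293
  v = (9 - (2)·1.293) / (6) = 1.069

(1.293, 1.069)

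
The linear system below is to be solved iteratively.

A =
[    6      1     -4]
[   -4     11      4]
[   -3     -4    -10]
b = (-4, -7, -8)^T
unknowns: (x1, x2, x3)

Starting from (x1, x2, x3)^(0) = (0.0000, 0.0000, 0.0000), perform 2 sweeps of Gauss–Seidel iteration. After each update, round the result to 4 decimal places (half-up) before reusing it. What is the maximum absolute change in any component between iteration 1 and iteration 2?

Iteration 1:
  x1 = (-4 - (1)·0.0000 - (-4)·0.0000) / (6) = -0.6667
  x2 = (-7 - (-4)·-0.6667 - (4)·0.0000) / (11) = -0.8788
  x3 = (-8 - (-3)·-0.6667 - (-4)·-0.8788) / (-10) = 1.3515
Iteration 2:
  x1 = (-4 - (1)·-0.8788 - (-4)·1.3515) / (6) = 0.3808
  x2 = (-7 - (-4)·0.3808 - (4)·1.3515) / (11) = -0.9893
  x3 = (-8 - (-3)·0.3808 - (-4)·-0.9893) / (-10) = 1.0815
Change: (1.0475, -0.1105, -0.2700) → max |·| = 1.0475

1.0475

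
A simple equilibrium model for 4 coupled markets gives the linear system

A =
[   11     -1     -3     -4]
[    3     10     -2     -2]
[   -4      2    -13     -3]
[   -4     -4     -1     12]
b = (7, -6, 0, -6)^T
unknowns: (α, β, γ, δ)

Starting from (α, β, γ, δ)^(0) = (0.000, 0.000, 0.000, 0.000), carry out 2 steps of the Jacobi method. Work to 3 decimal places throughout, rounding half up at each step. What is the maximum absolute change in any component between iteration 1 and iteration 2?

Iteration 1:
  α = (7 - (-1)·0.000 - (-3)·0.000 - (-4)·0.000) / (11) = 0.636
  β = (-6 - (3)·0.000 - (-2)·0.000 - (-2)·0.000) / (10) = -0.600
  γ = (0 - (-4)·0.000 - (2)·0.000 - (-3)·0.000) / (-13) = 0.000
  δ = (-6 - (-4)·0.000 - (-4)·0.000 - (-1)·0.000) / (12) = -0.500
Iteration 2:
  α = (7 - (-1)·-0.600 - (-3)·0.000 - (-4)·-0.500) / (11) = 0.400
  β = (-6 - (3)·0.636 - (-2)·0.000 - (-2)·-0.500) / (10) = -0.891
  γ = (0 - (-4)·0.636 - (2)·-0.600 - (-3)·-0.500) / (-13) = -0.173
  δ = (-6 - (-4)·0.636 - (-4)·-0.600 - (-1)·0.000) / (12) = -0.488
Change: (-0.236, -0.291, -0.173, 0.012) → max |·| = 0.291

0.291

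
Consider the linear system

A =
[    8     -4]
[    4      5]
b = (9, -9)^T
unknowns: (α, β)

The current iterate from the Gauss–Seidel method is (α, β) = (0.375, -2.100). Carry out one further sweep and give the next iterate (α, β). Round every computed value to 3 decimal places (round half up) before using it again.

One sweep:
  α = (9 - (-4)·-2.100) / (8) = 0.075
  β = (-9 - (4)·0.075) / (5) = -1.860

(0.075, -1.860)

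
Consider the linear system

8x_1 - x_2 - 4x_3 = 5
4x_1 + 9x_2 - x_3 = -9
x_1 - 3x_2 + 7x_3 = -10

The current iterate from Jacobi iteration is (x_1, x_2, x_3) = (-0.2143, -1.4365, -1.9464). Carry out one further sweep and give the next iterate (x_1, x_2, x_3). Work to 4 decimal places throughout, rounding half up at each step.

(-0.5278, -1.1210, -2.0136)

One sweep:
  x_1 = (5 - (-1)·-1.4365 - (-4)·-1.9464) / (8) = -0.5278
  x_2 = (-9 - (4)·-0.2143 - (-1)·-1.9464) / (9) = -1.1210
  x_3 = (-10 - (1)·-0.2143 - (-3)·-1.4365) / (7) = -2.0136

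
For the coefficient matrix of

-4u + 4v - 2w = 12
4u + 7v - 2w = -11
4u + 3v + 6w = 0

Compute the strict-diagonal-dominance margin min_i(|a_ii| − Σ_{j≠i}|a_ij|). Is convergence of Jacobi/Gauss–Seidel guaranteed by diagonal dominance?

row 1: |-4| − (4+2) = -2
row 2: |7| − (4+2) = 1
row 3: |6| − (4+3) = -1
minimum over rows = -2 → not strictly diagonally dominant

-2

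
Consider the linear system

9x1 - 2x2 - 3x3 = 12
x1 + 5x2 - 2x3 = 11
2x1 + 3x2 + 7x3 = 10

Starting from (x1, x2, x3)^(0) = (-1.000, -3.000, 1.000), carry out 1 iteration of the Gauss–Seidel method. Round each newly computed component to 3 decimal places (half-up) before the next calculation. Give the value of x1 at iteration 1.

1.000

Iteration 1:
  x1 = (12 - (-2)·-3.000 - (-3)·1.000) / (9) = 1.000
  x2 = (11 - (1)·1.000 - (-2)·1.000) / (5) = 2.400
  x3 = (10 - (2)·1.000 - (3)·2.400) / (7) = 0.114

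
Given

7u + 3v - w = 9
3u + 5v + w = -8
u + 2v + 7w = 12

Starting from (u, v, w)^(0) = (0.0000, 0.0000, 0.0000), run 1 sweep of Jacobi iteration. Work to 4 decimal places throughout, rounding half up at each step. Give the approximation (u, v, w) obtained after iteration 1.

(1.2857, -1.6000, 1.7143)

Iteration 1:
  u = (9 - (3)·0.0000 - (-1)·0.0000) / (7) = 1.2857
  v = (-8 - (3)·0.0000 - (1)·0.0000) / (5) = -1.6000
  w = (12 - (1)·0.0000 - (2)·0.0000) / (7) = 1.7143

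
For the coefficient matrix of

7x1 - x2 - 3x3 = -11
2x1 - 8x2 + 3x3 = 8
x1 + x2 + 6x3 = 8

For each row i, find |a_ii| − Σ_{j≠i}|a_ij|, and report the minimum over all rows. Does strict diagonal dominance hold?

3

row 1: |7| − (1+3) = 3
row 2: |-8| − (2+3) = 3
row 3: |6| − (1+1) = 4
minimum over rows = 3 → strictly diagonally dominant (convergence guaranteed)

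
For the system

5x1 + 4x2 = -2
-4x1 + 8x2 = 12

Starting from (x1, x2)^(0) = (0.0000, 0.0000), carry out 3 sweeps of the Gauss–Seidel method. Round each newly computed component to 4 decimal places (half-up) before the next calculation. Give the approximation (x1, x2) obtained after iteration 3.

(-1.0240, 0.9880)

Iteration 1:
  x1 = (-2 - (4)·0.0000) / (5) = -0.4000
  x2 = (12 - (-4)·-0.4000) / (8) = 1.3000
Iteration 2:
  x1 = (-2 - (4)·1.3000) / (5) = -1.4400
  x2 = (12 - (-4)·-1.4400) / (8) = 0.7800
Iteration 3:
  x1 = (-2 - (4)·0.7800) / (5) = -1.0240
  x2 = (12 - (-4)·-1.0240) / (8) = 0.9880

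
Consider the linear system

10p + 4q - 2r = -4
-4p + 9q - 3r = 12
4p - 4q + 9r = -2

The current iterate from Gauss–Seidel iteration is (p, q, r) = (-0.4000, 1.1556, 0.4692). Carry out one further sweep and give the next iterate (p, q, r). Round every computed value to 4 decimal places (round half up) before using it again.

One sweep:
  p = (-4 - (4)·1.1556 - (-2)·0.4692) / (10) = -0.7684
  q = (12 - (-4)·-0.7684 - (-3)·0.4692) / (9) = 1.1482
  r = (-2 - (4)·-0.7684 - (-4)·1.1482) / (9) = 0.6296

(-0.7684, 1.1482, 0.6296)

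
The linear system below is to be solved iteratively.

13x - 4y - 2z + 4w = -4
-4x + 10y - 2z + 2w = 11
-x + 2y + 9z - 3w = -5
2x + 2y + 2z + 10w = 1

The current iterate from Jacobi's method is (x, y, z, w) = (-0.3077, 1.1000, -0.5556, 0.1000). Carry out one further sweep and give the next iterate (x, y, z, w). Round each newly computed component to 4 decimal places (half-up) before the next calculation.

One sweep:
  x = (-4 - (-4)·1.1000 - (-2)·-0.5556 - (4)·0.1000) / (13) = -0.0855
  y = (11 - (-4)·-0.3077 - (-2)·-0.5556 - (2)·0.1000) / (10) = 0.8458
  z = (-5 - (-1)·-0.3077 - (2)·1.1000 - (-3)·0.1000) / (9) = -0.8009
  w = (1 - (2)·-0.3077 - (2)·1.1000 - (2)·-0.5556) / (10) = 0.0527

(-0.0855, 0.8458, -0.8009, 0.0527)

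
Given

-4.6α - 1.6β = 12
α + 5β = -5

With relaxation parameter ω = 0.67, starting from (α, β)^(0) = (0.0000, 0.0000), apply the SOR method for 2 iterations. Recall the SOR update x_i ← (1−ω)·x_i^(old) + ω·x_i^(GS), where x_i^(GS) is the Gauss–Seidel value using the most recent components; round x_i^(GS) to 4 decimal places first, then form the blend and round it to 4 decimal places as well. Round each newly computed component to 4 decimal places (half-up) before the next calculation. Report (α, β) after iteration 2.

Iteration 1:
  α: GS value = (12 - (-1.6)·0.0000) / (-4.6) = -2.6087;  α ← (1−ω)·0.0000 + ω·-2.6087 = -1.7478
  β: GS value = (-5 - (1)·-1.7478) / (5) = -0.6504;  β ← (1−ω)·0.0000 + ω·-0.6504 = -0.4358
Iteration 2:
  α: GS value = (12 - (-1.6)·-0.4358) / (-4.6) = -2.4571;  α ← (1−ω)·-1.7478 + ω·-2.4571 = -2.2230
  β: GS value = (-5 - (1)·-2.2230) / (5) = -0.5554;  β ← (1−ω)·-0.4358 + ω·-0.5554 = -0.5159

(-2.2230, -0.5159)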